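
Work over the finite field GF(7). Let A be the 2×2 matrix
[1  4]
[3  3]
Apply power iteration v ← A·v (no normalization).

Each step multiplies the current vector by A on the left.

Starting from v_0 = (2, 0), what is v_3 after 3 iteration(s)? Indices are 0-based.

v_0 = (2, 0).
v_1 = A·v_0 = (2, 6).
v_2 = A·v_1 = (5, 3).
v_3 = A·v_2 = (3, 3).

v_3 = (3, 3)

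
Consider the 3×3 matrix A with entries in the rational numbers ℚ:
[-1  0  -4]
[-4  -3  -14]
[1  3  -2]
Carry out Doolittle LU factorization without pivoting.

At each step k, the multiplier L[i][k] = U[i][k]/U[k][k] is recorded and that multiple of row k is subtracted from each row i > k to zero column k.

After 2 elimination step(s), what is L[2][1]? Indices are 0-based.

L[2][1] = -1

Step 1: pivot at (0,0) is -1.
  row1 ← row1 − (4)·row0  ⇒  L[1][0]=4, U row1=(0, -3, 2)
  row2 ← row2 − (-1)·row0  ⇒  L[2][0]=-1, U row2=(0, 3, -6)
Step 2: pivot at (1,1) is -3.
  row2 ← row2 − (-1)·row1  ⇒  L[2][1]=-1, U row2=(0, 0, -4)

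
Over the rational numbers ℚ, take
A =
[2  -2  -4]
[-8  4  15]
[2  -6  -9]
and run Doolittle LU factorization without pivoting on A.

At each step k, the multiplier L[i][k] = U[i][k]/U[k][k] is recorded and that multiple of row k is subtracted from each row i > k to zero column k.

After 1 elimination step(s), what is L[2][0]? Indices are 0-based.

L[2][0] = 1

[col 0] pivot 2
  R1 -= -4*R0 → (0, -4, -1)  (L[1][0] := -4)
  R2 -= 1*R0 → (0, -4, -5)  (L[2][0] := 1)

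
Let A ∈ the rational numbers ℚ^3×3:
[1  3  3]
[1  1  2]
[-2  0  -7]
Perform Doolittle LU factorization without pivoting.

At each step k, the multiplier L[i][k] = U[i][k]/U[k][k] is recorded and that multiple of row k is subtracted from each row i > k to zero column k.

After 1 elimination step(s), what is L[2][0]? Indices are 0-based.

L[2][0] = -2

k=0: U[0][0]=1
  eliminate (1,0): mult=1, new row 1: (0, -2, -1); set L[1][0]=1
  eliminate (2,0): mult=-2, new row 2: (0, 6, -1); set L[2][0]=-2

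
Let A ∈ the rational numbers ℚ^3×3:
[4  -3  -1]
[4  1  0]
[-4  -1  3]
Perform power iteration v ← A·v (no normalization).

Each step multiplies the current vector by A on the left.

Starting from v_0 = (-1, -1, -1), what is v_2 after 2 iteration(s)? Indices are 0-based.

v_2 = (13, -5, 11)

v_0 = (-1, -1, -1).
v_1 = A·v_0 = (0, -5, 2).
v_2 = A·v_1 = (13, -5, 11).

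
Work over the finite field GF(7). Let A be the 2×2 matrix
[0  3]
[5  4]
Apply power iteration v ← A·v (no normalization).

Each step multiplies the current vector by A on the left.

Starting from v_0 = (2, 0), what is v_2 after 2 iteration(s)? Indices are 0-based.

v_2 = (2, 5)

v_0 = (2, 0).
v_1 = A·v_0 = (0, 3).
v_2 = A·v_1 = (2, 5).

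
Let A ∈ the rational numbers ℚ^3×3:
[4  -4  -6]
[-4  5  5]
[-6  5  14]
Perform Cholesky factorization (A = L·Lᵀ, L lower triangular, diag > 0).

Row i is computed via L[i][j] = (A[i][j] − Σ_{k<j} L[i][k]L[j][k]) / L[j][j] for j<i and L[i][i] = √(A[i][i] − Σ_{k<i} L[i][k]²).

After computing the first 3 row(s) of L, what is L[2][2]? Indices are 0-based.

L[2][2] = 2

Step 1: L[0][0] = √(4) = 2.
  L[1][0] = (-4) / L[0][0] = -2.
Step 2: L[1][1] = √(1) = 1.
  L[2][0] = (-6) / L[0][0] = -3.
  L[2][1] = (-1) / L[1][1] = -1.
Step 3: L[2][2] = √(4) = 2.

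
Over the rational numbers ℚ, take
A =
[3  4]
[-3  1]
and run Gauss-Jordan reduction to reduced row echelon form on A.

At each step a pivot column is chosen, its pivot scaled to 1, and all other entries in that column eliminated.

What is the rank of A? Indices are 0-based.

[1] R0 /= 3  ⇒  (1, 4/3)
     R1 -= -3·R0  ⇒  (0, 5)
[2] R1 /= 5  ⇒  (0, 1)
     R0 -= 4/3·R1  ⇒  (1, 0)

rank = 2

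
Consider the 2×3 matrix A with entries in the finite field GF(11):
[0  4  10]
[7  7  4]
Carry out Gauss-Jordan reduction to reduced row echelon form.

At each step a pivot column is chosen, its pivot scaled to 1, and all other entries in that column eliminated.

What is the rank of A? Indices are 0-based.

step 1: exchange rows 0,1
step 1: normalize row 0 (÷7) = (1, 1, 10)
step 2: normalize row 1 (÷4) = (0, 1, 8)
  row 0: subtract 1×row1 = (1, 0, 2)

rank = 2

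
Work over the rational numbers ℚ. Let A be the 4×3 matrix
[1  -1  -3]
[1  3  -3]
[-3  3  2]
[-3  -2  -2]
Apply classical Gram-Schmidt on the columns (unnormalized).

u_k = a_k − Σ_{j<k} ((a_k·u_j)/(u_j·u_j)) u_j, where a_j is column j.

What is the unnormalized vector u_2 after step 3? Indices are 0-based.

Step 1: u_0 = a_0 = (1, 1, -3, -3).
Step 2: u_1 = a_1 − (-1/20)·u_0 = (-19/20, 61/20, 57/20, -43/20).
Step 3: u_2 = a_2 − (-3/10)·u_0 − (74/459)·u_1 = (-1169/459, -1465/459, 98/153, -1172/459).

u_2 = (-1169/459, -1465/459, 98/153, -1172/459)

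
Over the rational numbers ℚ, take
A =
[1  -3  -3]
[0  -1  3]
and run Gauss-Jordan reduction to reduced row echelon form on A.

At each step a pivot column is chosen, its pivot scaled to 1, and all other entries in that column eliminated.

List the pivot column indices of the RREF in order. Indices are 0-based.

pivot columns: 0, 1

pivot(0,0)=1: scale R0 → (1, -3, -3)
pivot(1,1)=-1: scale R1 → (0, 1, -3)
  clear (0,1): R0 −= (-3)R1 → (1, 0, -12)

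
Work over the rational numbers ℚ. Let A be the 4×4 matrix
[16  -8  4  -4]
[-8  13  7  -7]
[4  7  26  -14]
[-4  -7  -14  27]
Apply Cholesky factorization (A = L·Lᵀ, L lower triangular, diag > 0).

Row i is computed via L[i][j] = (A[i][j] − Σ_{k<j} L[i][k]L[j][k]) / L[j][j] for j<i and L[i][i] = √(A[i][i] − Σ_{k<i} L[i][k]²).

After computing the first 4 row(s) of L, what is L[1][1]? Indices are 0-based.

L[1][1] = 3

Step 1: L[0][0] = √(16) = 4.
  L[1][0] = (-8) / L[0][0] = -2.
Step 2: L[1][1] = √(9) = 3.
  L[2][0] = (4) / L[0][0] = 1.
  L[2][1] = (9) / L[1][1] = 3.
Step 3: L[2][2] = √(16) = 4.
  L[3][0] = (-4) / L[0][0] = -1.
  L[3][1] = (-9) / L[1][1] = -3.
  L[3][2] = (-4) / L[2][2] = -1.
Step 4: L[3][3] = √(16) = 4.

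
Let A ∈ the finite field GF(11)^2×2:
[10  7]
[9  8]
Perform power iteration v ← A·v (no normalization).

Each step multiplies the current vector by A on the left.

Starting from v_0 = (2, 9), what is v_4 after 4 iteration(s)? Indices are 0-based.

v_0 = (2, 9).
v_1 = A·v_0 = (6, 2).
v_2 = A·v_1 = (8, 4).
v_3 = A·v_2 = (9, 5).
v_4 = A·v_3 = (4, 0).

v_4 = (4, 0)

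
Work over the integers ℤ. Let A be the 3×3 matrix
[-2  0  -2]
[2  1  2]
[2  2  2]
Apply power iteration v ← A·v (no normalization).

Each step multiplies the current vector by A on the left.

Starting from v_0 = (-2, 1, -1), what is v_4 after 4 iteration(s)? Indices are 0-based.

v_0 = (-2, 1, -1).
v_1 = A·v_0 = (6, -5, -4).
v_2 = A·v_1 = (-4, -1, -6).
v_3 = A·v_2 = (20, -21, -22).
v_4 = A·v_3 = (4, -25, -46).

v_4 = (4, -25, -46)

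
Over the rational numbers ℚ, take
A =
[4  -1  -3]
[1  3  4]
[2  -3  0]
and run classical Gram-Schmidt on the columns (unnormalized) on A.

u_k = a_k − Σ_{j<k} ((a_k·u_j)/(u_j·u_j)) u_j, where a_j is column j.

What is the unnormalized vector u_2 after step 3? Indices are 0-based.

u_2 = (-603/350, 67/35, 871/350)

Step 1: u_0 = a_0 = (4, 1, 2).
Step 2: u_1 = a_1 − (-1/3)·u_0 = (1/3, 10/3, -7/3).
Step 3: u_2 = a_2 − (-8/21)·u_0 − (37/50)·u_1 = (-603/350, 67/35, 871/350).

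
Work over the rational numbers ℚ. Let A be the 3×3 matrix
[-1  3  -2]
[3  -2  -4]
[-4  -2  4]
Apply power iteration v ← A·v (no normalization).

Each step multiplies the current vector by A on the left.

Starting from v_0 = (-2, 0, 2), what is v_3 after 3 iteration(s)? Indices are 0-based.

v_0 = (-2, 0, 2).
v_1 = A·v_0 = (-2, -14, 16).
v_2 = A·v_1 = (-72, -42, 100).
v_3 = A·v_2 = (-254, -532, 772).

v_3 = (-254, -532, 772)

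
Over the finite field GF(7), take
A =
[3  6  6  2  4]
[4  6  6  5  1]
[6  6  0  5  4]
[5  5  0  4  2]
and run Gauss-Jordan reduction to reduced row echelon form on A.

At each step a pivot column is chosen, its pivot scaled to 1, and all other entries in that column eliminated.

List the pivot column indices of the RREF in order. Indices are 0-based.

pivot columns: 0, 1, 2, 3

[1] R0 /= 3  ⇒  (1, 2, 2, 3, 6)
     R1 -= 4·R0  ⇒  (0, 5, 5, 0, 5)
     R2 -= 6·R0  ⇒  (0, 1, 2, 1, 3)
     R3 -= 5·R0  ⇒  (0, 2, 4, 3, 0)
[2] R1 /= 5  ⇒  (0, 1, 1, 0, 1)
     R0 -= 2·R1  ⇒  (1, 0, 0, 3, 4)
     R2 -= 1·R1  ⇒  (0, 0, 1, 1, 2)
     R3 -= 2·R1  ⇒  (0, 0, 2, 3, 5)
[3] R2 /= 1  ⇒  (0, 0, 1, 1, 2)
     R1 -= 1·R2  ⇒  (0, 1, 0, 6, 6)
     R3 -= 2·R2  ⇒  (0, 0, 0, 1, 1)
[4] R3 /= 1  ⇒  (0, 0, 0, 1, 1)
     R0 -= 3·R3  ⇒  (1, 0, 0, 0, 1)
     R1 -= 6·R3  ⇒  (0, 1, 0, 0, 0)
     R2 -= 1·R3  ⇒  (0, 0, 1, 0, 1)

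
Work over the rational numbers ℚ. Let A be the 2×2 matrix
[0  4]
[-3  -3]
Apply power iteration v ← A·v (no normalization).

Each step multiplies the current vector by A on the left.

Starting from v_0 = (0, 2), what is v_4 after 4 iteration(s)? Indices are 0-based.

v_0 = (0, 2).
v_1 = A·v_0 = (8, -6).
v_2 = A·v_1 = (-24, -6).
v_3 = A·v_2 = (-24, 90).
v_4 = A·v_3 = (360, -198).

v_4 = (360, -198)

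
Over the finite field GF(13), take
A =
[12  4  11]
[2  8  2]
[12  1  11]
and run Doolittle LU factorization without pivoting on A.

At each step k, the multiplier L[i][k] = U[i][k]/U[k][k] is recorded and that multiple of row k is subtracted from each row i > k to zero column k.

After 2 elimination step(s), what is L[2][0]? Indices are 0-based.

k=0: U[0][0]=12
  eliminate (1,0): mult=11, new row 1: (0, 3, 11); set L[1][0]=11
  eliminate (2,0): mult=1, new row 2: (0, 10, 0); set L[2][0]=1
k=1: U[1][1]=3
  eliminate (2,1): mult=12, new row 2: (0, 0, 11); set L[2][1]=12

L[2][0] = 1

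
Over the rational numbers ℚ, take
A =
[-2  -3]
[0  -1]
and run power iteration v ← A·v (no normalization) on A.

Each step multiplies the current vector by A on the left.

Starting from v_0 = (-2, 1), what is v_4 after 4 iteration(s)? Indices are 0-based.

v_4 = (13, 1)

v_0 = (-2, 1).
v_1 = A·v_0 = (1, -1).
v_2 = A·v_1 = (1, 1).
v_3 = A·v_2 = (-5, -1).
v_4 = A·v_3 = (13, 1).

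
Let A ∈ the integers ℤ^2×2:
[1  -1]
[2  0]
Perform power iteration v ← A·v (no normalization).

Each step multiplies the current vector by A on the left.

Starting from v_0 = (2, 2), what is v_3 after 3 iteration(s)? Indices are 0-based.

v_0 = (2, 2).
v_1 = A·v_0 = (0, 4).
v_2 = A·v_1 = (-4, 0).
v_3 = A·v_2 = (-4, -8).

v_3 = (-4, -8)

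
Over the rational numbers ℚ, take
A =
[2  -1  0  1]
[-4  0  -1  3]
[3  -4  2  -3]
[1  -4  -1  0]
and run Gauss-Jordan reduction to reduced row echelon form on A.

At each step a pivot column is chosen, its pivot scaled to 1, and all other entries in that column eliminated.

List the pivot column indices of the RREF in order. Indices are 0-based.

pivot(0,0)=2: scale R0 → (1, -1/2, 0, 1/2)
  clear (1,0): R1 −= (-4)R0 → (0, -2, -1, 5)
  clear (2,0): R2 −= (3)R0 → (0, -5/2, 2, -9/2)
  clear (3,0): R3 −= (1)R0 → (0, -7/2, -1, -1/2)
pivot(1,1)=-2: scale R1 → (0, 1, 1/2, -5/2)
  clear (0,1): R0 −= (-1/2)R1 → (1, 0, 1/4, -3/4)
  clear (2,1): R2 −= (-5/2)R1 → (0, 0, 13/4, -43/4)
  clear (3,1): R3 −= (-7/2)R1 → (0, 0, 3/4, -37/4)
pivot(2,2)=13/4: scale R2 → (0, 0, 1, -43/13)
  clear (0,2): R0 −= (1/4)R2 → (1, 0, 0, 1/13)
  clear (1,2): R1 −= (1/2)R2 → (0, 1, 0, -11/13)
  clear (3,2): R3 −= (3/4)R2 → (0, 0, 0, -88/13)
pivot(3,3)=-88/13: scale R3 → (0, 0, 0, 1)
  clear (0,3): R0 −= (1/13)R3 → (1, 0, 0, 0)
  clear (1,3): R1 −= (-11/13)R3 → (0, 1, 0, 0)
  clear (2,3): R2 −= (-43/13)R3 → (0, 0, 1, 0)

pivot columns: 0, 1, 2, 3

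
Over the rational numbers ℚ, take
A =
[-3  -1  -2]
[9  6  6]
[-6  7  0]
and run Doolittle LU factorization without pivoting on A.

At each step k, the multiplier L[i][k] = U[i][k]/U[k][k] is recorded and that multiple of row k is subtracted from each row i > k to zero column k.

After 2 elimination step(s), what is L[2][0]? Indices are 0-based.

L[2][0] = 2

[col 0] pivot -3
  R1 -= -3*R0 → (0, 3, 0)  (L[1][0] := -3)
  R2 -= 2*R0 → (0, 9, 4)  (L[2][0] := 2)
[col 1] pivot 3
  R2 -= 3*R1 → (0, 0, 4)  (L[2][1] := 3)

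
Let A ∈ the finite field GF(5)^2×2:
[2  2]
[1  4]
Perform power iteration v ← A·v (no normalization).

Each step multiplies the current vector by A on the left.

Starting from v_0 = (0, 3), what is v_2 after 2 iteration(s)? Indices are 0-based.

v_2 = (1, 4)

v_0 = (0, 3).
v_1 = A·v_0 = (1, 2).
v_2 = A·v_1 = (1, 4).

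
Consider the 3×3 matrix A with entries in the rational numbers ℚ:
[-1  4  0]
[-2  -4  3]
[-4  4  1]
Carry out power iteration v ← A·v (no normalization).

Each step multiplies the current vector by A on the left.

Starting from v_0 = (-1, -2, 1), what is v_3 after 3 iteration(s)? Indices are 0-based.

v_0 = (-1, -2, 1).
v_1 = A·v_0 = (-7, 13, -3).
v_2 = A·v_1 = (59, -47, 77).
v_3 = A·v_2 = (-247, 301, -347).

v_3 = (-247, 301, -347)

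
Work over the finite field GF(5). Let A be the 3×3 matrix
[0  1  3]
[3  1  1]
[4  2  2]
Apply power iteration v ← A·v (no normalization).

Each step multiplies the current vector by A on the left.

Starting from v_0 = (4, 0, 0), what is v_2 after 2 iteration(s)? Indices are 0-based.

v_0 = (4, 0, 0).
v_1 = A·v_0 = (0, 2, 1).
v_2 = A·v_1 = (0, 3, 1).

v_2 = (0, 3, 1)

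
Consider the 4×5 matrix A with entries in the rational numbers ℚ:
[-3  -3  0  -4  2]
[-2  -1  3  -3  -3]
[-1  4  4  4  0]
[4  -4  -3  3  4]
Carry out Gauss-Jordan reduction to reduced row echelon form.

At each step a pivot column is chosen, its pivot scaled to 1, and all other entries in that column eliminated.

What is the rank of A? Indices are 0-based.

step 1: normalize row 0 (÷-3) = (1, 1, 0, 4/3, -2/3)
  row 1: subtract -2×row0 = (0, 1, 3, -1/3, -13/3)
  row 2: subtract -1×row0 = (0, 5, 4, 16/3, -2/3)
  row 3: subtract 4×row0 = (0, -8, -3, -7/3, 20/3)
step 2: normalize row 1 (÷1) = (0, 1, 3, -1/3, -13/3)
  row 0: subtract 1×row1 = (1, 0, -3, 5/3, 11/3)
  row 2: subtract 5×row1 = (0, 0, -11, 7, 21)
  row 3: subtract -8×row1 = (0, 0, 21, -5, -28)
step 3: normalize row 2 (÷-11) = (0, 0, 1, -7/11, -21/11)
  row 0: subtract -3×row2 = (1, 0, 0, -8/33, -68/33)
  row 1: subtract 3×row2 = (0, 1, 0, 52/33, 46/33)
  row 3: subtract 21×row2 = (0, 0, 0, 92/11, 133/11)
step 4: normalize row 3 (÷92/11) = (0, 0, 0, 1, 133/92)
  row 0: subtract -8/33×row3 = (1, 0, 0, 0, -118/69)
  row 1: subtract 52/33×row3 = (0, 1, 0, 0, -61/69)
  row 2: subtract -7/11×row3 = (0, 0, 1, 0, -91/92)

rank = 4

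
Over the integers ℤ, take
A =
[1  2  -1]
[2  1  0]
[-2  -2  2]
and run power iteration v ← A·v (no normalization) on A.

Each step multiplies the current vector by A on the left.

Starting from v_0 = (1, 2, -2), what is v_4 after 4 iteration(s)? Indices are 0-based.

v_4 = (409, 274, -682)

v_0 = (1, 2, -2).
v_1 = A·v_0 = (7, 4, -10).
v_2 = A·v_1 = (25, 18, -42).
v_3 = A·v_2 = (103, 68, -170).
v_4 = A·v_3 = (409, 274, -682).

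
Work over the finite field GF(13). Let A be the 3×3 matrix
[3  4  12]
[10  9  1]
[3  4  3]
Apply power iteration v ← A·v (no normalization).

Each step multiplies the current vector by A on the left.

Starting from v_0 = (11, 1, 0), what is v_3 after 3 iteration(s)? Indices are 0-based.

v_0 = (11, 1, 0).
v_1 = A·v_0 = (11, 2, 11).
v_2 = A·v_1 = (4, 9, 9).
v_3 = A·v_2 = (0, 0, 10).

v_3 = (0, 0, 10)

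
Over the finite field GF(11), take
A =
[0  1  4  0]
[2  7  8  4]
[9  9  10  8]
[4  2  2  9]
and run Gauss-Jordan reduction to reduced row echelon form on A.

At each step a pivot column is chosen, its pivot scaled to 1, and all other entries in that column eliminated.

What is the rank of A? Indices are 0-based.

rank = 4

step 1: exchange rows 0,1
step 1: normalize row 0 (÷2) = (1, 9, 4, 2)
  row 2: subtract 9×row0 = (0, 5, 7, 1)
  row 3: subtract 4×row0 = (0, 10, 8, 1)
step 2: normalize row 1 (÷1) = (0, 1, 4, 0)
  row 0: subtract 9×row1 = (1, 0, 1, 2)
  row 2: subtract 5×row1 = (0, 0, 9, 1)
  row 3: subtract 10×row1 = (0, 0, 1, 1)
step 3: normalize row 2 (÷9) = (0, 0, 1, 5)
  row 0: subtract 1×row2 = (1, 0, 0, 8)
  row 1: subtract 4×row2 = (0, 1, 0, 2)
  row 3: subtract 1×row2 = (0, 0, 0, 7)
step 4: normalize row 3 (÷7) = (0, 0, 0, 1)
  row 0: subtract 8×row3 = (1, 0, 0, 0)
  row 1: subtract 2×row3 = (0, 1, 0, 0)
  row 2: subtract 5×row3 = (0, 0, 1, 0)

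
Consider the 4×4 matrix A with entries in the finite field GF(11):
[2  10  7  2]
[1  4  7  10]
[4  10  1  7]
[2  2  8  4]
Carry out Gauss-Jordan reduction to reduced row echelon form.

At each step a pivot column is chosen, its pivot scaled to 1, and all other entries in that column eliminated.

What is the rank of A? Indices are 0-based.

rank = 4

[1] R0 /= 2  ⇒  (1, 5, 9, 1)
     R1 -= 1·R0  ⇒  (0, 10, 9, 9)
     R2 -= 4·R0  ⇒  (0, 1, 9, 3)
     R3 -= 2·R0  ⇒  (0, 3, 1, 2)
[2] R1 /= 10  ⇒  (0, 1, 2, 2)
     R0 -= 5·R1  ⇒  (1, 0, 10, 2)
     R2 -= 1·R1  ⇒  (0, 0, 7, 1)
     R3 -= 3·R1  ⇒  (0, 0, 6, 7)
[3] R2 /= 7  ⇒  (0, 0, 1, 8)
     R0 -= 10·R2  ⇒  (1, 0, 0, 10)
     R1 -= 2·R2  ⇒  (0, 1, 0, 8)
     R3 -= 6·R2  ⇒  (0, 0, 0, 3)
[4] R3 /= 3  ⇒  (0, 0, 0, 1)
     R0 -= 10·R3  ⇒  (1, 0, 0, 0)
     R1 -= 8·R3  ⇒  (0, 1, 0, 0)
     R2 -= 8·R3  ⇒  (0, 0, 1, 0)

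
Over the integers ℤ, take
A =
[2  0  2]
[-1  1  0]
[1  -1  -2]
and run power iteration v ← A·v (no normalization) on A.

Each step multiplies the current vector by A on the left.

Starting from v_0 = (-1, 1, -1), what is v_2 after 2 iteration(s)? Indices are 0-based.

v_2 = (-8, 6, -6)

v_0 = (-1, 1, -1).
v_1 = A·v_0 = (-4, 2, 0).
v_2 = A·v_1 = (-8, 6, -6).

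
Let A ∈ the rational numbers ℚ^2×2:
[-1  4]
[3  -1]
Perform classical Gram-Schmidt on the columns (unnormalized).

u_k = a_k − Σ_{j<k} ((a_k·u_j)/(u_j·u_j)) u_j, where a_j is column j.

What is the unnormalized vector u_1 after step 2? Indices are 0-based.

u_1 = (33/10, 11/10)

Step 1: u_0 = a_0 = (-1, 3).
Step 2: u_1 = a_1 − (-7/10)·u_0 = (33/10, 11/10).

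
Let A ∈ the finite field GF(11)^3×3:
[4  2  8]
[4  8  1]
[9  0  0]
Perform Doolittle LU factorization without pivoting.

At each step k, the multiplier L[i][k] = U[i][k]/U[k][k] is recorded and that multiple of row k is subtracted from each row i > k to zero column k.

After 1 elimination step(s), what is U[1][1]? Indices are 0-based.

k=0: U[0][0]=4
  eliminate (1,0): mult=1, new row 1: (0, 6, 4); set L[1][0]=1
  eliminate (2,0): mult=5, new row 2: (0, 1, 4); set L[2][0]=5

U[1][1] = 6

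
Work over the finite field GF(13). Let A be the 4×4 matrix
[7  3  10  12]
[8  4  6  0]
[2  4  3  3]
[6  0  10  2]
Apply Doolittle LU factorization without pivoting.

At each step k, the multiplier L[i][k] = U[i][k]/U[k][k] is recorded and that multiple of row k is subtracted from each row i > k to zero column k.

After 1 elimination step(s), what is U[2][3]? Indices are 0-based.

U[2][3] = 7

k=0: U[0][0]=7
  eliminate (1,0): mult=3, new row 1: (0, 8, 2, 3); set L[1][0]=3
  eliminate (2,0): mult=4, new row 2: (0, 5, 2, 7); set L[2][0]=4
  eliminate (3,0): mult=12, new row 3: (0, 3, 7, 1); set L[3][0]=12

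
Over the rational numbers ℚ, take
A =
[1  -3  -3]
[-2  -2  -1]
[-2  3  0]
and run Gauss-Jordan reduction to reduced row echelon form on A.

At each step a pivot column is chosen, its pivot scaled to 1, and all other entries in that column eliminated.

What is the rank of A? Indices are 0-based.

pivot(0,0)=1: scale R0 → (1, -3, -3)
  clear (1,0): R1 −= (-2)R0 → (0, -8, -7)
  clear (2,0): R2 −= (-2)R0 → (0, -3, -6)
pivot(1,1)=-8: scale R1 → (0, 1, 7/8)
  clear (0,1): R0 −= (-3)R1 → (1, 0, -3/8)
  clear (2,1): R2 −= (-3)R1 → (0, 0, -27/8)
pivot(2,2)=-27/8: scale R2 → (0, 0, 1)
  clear (0,2): R0 −= (-3/8)R2 → (1, 0, 0)
  clear (1,2): R1 −= (7/8)R2 → (0, 1, 0)

rank = 3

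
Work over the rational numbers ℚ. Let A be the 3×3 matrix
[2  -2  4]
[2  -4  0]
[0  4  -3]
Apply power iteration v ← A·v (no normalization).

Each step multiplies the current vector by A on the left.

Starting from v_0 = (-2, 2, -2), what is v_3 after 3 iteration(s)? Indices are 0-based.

v_0 = (-2, 2, -2).
v_1 = A·v_0 = (-16, -12, 14).
v_2 = A·v_1 = (48, 16, -90).
v_3 = A·v_2 = (-296, 32, 334).

v_3 = (-296, 32, 334)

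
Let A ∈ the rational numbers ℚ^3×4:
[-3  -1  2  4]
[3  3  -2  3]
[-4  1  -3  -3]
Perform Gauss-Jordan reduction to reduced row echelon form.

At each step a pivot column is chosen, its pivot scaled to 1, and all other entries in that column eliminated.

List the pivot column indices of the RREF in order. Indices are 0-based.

pivot columns: 0, 1, 2

[1] R0 /= -3  ⇒  (1, 1/3, -2/3, -4/3)
     R1 -= 3·R0  ⇒  (0, 2, 0, 7)
     R2 -= -4·R0  ⇒  (0, 7/3, -17/3, -25/3)
[2] R1 /= 2  ⇒  (0, 1, 0, 7/2)
     R0 -= 1/3·R1  ⇒  (1, 0, -2/3, -5/2)
     R2 -= 7/3·R1  ⇒  (0, 0, -17/3, -33/2)
[3] R2 /= -17/3  ⇒  (0, 0, 1, 99/34)
     R0 -= -2/3·R2  ⇒  (1, 0, 0, -19/34)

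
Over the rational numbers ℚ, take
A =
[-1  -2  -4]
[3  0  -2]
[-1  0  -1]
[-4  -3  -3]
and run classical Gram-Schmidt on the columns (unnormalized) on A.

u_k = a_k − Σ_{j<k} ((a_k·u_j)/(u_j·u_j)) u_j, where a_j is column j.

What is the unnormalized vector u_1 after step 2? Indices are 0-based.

Step 1: u_0 = a_0 = (-1, 3, -1, -4).
Step 2: u_1 = a_1 − (14/27)·u_0 = (-40/27, -14/9, 14/27, -25/27).

u_1 = (-40/27, -14/9, 14/27, -25/27)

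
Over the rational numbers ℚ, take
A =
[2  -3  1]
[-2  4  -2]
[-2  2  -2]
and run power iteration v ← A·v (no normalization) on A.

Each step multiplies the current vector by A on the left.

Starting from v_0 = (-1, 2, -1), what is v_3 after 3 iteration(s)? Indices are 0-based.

v_3 = (-216, 240, 140)

v_0 = (-1, 2, -1).
v_1 = A·v_0 = (-9, 12, 8).
v_2 = A·v_1 = (-46, 50, 26).
v_3 = A·v_2 = (-216, 240, 140).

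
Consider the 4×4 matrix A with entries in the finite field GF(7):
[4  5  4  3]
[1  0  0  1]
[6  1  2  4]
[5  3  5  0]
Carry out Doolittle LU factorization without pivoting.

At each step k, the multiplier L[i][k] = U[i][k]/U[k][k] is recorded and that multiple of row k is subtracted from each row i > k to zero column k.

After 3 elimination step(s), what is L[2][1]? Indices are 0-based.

[col 0] pivot 4
  R1 -= 2*R0 → (0, 4, 6, 2)  (L[1][0] := 2)
  R2 -= 5*R0 → (0, 4, 3, 3)  (L[2][0] := 5)
  R3 -= 3*R0 → (0, 2, 0, 5)  (L[3][0] := 3)
[col 1] pivot 4
  R2 -= 1*R1 → (0, 0, 4, 1)  (L[2][1] := 1)
  R3 -= 4*R1 → (0, 0, 4, 4)  (L[3][1] := 4)
[col 2] pivot 4
  R3 -= 1*R2 → (0, 0, 0, 3)  (L[3][2] := 1)

L[2][1] = 1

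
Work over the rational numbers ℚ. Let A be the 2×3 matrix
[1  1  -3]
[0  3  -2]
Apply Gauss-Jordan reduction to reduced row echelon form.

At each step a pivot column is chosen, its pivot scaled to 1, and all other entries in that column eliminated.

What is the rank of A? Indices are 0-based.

step 1: normalize row 0 (÷1) = (1, 1, -3)
step 2: normalize row 1 (÷3) = (0, 1, -2/3)
  row 0: subtract 1×row1 = (1, 0, -7/3)

rank = 2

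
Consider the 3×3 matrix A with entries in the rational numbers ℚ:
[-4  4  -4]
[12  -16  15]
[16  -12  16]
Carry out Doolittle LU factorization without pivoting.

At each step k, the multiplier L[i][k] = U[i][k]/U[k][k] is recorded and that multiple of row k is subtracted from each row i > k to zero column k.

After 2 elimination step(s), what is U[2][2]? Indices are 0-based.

Step 1: pivot at (0,0) is -4.
  row1 ← row1 − (-3)·row0  ⇒  L[1][0]=-3, U row1=(0, -4, 3)
  row2 ← row2 − (-4)·row0  ⇒  L[2][0]=-4, U row2=(0, 4, 0)
Step 2: pivot at (1,1) is -4.
  row2 ← row2 − (-1)·row1  ⇒  L[2][1]=-1, U row2=(0, 0, 3)

U[2][2] = 3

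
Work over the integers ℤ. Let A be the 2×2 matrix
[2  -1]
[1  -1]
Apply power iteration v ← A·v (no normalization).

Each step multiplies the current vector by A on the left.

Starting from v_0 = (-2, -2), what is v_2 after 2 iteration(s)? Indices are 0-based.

v_0 = (-2, -2).
v_1 = A·v_0 = (-2, 0).
v_2 = A·v_1 = (-4, -2).

v_2 = (-4, -2)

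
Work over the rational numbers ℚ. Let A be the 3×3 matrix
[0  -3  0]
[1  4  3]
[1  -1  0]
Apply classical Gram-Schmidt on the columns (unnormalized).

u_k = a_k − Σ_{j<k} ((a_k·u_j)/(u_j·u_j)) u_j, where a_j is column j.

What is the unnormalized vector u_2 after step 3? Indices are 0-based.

Step 1: u_0 = a_0 = (0, 1, 1).
Step 2: u_1 = a_1 − (3/2)·u_0 = (-3, 5/2, -5/2).
Step 3: u_2 = a_2 − (3/2)·u_0 − (15/43)·u_1 = (45/43, 27/43, -27/43).

u_2 = (45/43, 27/43, -27/43)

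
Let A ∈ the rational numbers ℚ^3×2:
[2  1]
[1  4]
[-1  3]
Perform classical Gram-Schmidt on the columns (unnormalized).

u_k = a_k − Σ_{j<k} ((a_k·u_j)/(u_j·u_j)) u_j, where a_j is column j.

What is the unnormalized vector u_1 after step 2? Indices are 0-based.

u_1 = (0, 7/2, 7/2)

Step 1: u_0 = a_0 = (2, 1, -1).
Step 2: u_1 = a_1 − (1/2)·u_0 = (0, 7/2, 7/2).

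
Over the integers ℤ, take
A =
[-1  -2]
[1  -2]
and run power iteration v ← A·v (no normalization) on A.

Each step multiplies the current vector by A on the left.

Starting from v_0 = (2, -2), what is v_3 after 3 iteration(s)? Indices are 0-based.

v_0 = (2, -2).
v_1 = A·v_0 = (2, 6).
v_2 = A·v_1 = (-14, -10).
v_3 = A·v_2 = (34, 6).

v_3 = (34, 6)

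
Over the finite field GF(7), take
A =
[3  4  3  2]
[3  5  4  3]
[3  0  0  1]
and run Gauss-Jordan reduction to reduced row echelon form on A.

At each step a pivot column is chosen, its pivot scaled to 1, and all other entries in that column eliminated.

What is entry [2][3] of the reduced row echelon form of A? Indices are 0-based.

M[2][3] = 3

[1] R0 /= 3  ⇒  (1, 6, 1, 3)
     R1 -= 3·R0  ⇒  (0, 1, 1, 1)
     R2 -= 3·R0  ⇒  (0, 3, 4, 6)
[2] R1 /= 1  ⇒  (0, 1, 1, 1)
     R0 -= 6·R1  ⇒  (1, 0, 2, 4)
     R2 -= 3·R1  ⇒  (0, 0, 1, 3)
[3] R2 /= 1  ⇒  (0, 0, 1, 3)
     R0 -= 2·R2  ⇒  (1, 0, 0, 5)
     R1 -= 1·R2  ⇒  (0, 1, 0, 5)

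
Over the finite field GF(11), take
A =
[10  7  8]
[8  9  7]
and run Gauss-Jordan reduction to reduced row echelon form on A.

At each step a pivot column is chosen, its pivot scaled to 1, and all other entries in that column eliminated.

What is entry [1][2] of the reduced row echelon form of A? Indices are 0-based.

M[1][2] = 6

step 1: normalize row 0 (÷10) = (1, 4, 3)
  row 1: subtract 8×row0 = (0, 10, 5)
step 2: normalize row 1 (÷10) = (0, 1, 6)
  row 0: subtract 4×row1 = (1, 0, 1)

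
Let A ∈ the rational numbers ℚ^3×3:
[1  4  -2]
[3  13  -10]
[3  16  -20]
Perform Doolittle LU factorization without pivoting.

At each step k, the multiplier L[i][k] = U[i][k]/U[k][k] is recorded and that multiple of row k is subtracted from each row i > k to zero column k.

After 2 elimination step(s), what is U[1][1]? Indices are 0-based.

[col 0] pivot 1
  R1 -= 3*R0 → (0, 1, -4)  (L[1][0] := 3)
  R2 -= 3*R0 → (0, 4, -14)  (L[2][0] := 3)
[col 1] pivot 1
  R2 -= 4*R1 → (0, 0, 2)  (L[2][1] := 4)

U[1][1] = 1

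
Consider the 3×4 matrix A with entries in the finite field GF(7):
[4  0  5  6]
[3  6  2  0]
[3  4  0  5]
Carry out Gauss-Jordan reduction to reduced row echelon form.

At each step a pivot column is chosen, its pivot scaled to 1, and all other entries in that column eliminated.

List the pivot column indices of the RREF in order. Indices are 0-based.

pivot columns: 0, 1, 2

[1] R0 /= 4  ⇒  (1, 0, 3, 5)
     R1 -= 3·R0  ⇒  (0, 6, 0, 6)
     R2 -= 3·R0  ⇒  (0, 4, 5, 4)
[2] R1 /= 6  ⇒  (0, 1, 0, 1)
     R2 -= 4·R1  ⇒  (0, 0, 5, 0)
[3] R2 /= 5  ⇒  (0, 0, 1, 0)
     R0 -= 3·R2  ⇒  (1, 0, 0, 5)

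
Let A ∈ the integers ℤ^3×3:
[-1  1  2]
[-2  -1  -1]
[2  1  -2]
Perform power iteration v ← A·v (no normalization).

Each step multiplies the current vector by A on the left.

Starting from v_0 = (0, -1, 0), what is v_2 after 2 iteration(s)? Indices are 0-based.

v_0 = (0, -1, 0).
v_1 = A·v_0 = (-1, 1, -1).
v_2 = A·v_1 = (0, 2, 1).

v_2 = (0, 2, 1)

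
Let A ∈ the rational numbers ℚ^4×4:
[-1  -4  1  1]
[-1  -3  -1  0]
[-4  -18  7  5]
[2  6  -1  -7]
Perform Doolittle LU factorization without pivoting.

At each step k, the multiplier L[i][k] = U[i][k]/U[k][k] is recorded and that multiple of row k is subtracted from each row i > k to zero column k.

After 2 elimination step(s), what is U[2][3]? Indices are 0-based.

[col 0] pivot -1
  R1 -= 1*R0 → (0, 1, -2, -1)  (L[1][0] := 1)
  R2 -= 4*R0 → (0, -2, 3, 1)  (L[2][0] := 4)
  R3 -= -2*R0 → (0, -2, 1, -5)  (L[3][0] := -2)
[col 1] pivot 1
  R2 -= -2*R1 → (0, 0, -1, -1)  (L[2][1] := -2)
  R3 -= -2*R1 → (0, 0, -3, -7)  (L[3][1] := -2)

U[2][3] = -1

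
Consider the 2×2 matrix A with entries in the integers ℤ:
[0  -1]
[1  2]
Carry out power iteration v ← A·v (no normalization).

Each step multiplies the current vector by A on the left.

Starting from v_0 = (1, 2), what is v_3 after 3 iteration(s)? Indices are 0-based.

v_3 = (-8, 11)

v_0 = (1, 2).
v_1 = A·v_0 = (-2, 5).
v_2 = A·v_1 = (-5, 8).
v_3 = A·v_2 = (-8, 11).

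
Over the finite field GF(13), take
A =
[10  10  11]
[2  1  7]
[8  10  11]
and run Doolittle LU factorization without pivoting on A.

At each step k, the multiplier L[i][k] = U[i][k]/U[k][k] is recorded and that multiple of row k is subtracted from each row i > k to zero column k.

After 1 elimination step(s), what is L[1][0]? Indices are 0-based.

[col 0] pivot 10
  R1 -= 8*R0 → (0, 12, 10)  (L[1][0] := 8)
  R2 -= 6*R0 → (0, 2, 10)  (L[2][0] := 6)

L[1][0] = 8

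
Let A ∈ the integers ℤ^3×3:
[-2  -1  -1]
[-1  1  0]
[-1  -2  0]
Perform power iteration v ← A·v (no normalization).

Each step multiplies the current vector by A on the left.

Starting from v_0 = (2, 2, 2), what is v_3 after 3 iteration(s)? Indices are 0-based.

v_0 = (2, 2, 2).
v_1 = A·v_0 = (-8, 0, -6).
v_2 = A·v_1 = (22, 8, 8).
v_3 = A·v_2 = (-60, -14, -38).

v_3 = (-60, -14, -38)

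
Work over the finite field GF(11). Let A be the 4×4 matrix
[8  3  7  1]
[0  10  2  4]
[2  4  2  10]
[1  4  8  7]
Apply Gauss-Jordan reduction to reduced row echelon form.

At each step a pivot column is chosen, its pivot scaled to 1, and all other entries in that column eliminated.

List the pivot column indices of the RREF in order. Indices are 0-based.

pivot(0,0)=8: scale R0 → (1, 10, 5, 7)
  clear (2,0): R2 −= (2)R0 → (0, 6, 3, 7)
  clear (3,0): R3 −= (1)R0 → (0, 5, 3, 0)
pivot(1,1)=10: scale R1 → (0, 1, 9, 7)
  clear (0,1): R0 −= (10)R1 → (1, 0, 3, 3)
  clear (2,1): R2 −= (6)R1 → (0, 0, 4, 9)
  clear (3,1): R3 −= (5)R1 → (0, 0, 2, 9)
pivot(2,2)=4: scale R2 → (0, 0, 1, 5)
  clear (0,2): R0 −= (3)R2 → (1, 0, 0, 10)
  clear (1,2): R1 −= (9)R2 → (0, 1, 0, 6)
  clear (3,2): R3 −= (2)R2 → (0, 0, 0, 10)
pivot(3,3)=10: scale R3 → (0, 0, 0, 1)
  clear (0,3): R0 −= (10)R3 → (1, 0, 0, 0)
  clear (1,3): R1 −= (6)R3 → (0, 1, 0, 0)
  clear (2,3): R2 −= (5)R3 → (0, 0, 1, 0)

pivot columns: 0, 1, 2, 3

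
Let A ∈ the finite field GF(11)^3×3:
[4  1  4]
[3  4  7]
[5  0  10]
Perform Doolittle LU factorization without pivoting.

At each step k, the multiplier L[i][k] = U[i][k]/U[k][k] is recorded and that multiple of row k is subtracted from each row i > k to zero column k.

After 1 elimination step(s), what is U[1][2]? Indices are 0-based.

U[1][2] = 4

Step 1: pivot at (0,0) is 4.
  row1 ← row1 − (9)·row0  ⇒  L[1][0]=9, U row1=(0, 6, 4)
  row2 ← row2 − (4)·row0  ⇒  L[2][0]=4, U row2=(0, 7, 5)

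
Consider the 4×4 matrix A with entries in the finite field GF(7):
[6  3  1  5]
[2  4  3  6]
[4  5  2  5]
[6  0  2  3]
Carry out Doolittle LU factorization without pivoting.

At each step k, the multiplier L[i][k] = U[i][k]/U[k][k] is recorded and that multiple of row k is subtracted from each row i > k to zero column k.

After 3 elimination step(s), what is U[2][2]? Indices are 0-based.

Step 1: pivot at (0,0) is 6.
  row1 ← row1 − (5)·row0  ⇒  L[1][0]=5, U row1=(0, 3, 5, 2)
  row2 ← row2 − (3)·row0  ⇒  L[2][0]=3, U row2=(0, 3, 6, 4)
  row3 ← row3 − (1)·row0  ⇒  L[3][0]=1, U row3=(0, 4, 1, 5)
Step 2: pivot at (1,1) is 3.
  row2 ← row2 − (1)·row1  ⇒  L[2][1]=1, U row2=(0, 0, 1, 2)
  row3 ← row3 − (6)·row1  ⇒  L[3][1]=6, U row3=(0, 0, 6, 0)
Step 3: pivot at (2,2) is 1.
  row3 ← row3 − (6)·row2  ⇒  L[3][2]=6, U row3=(0, 0, 0, 2)

U[2][2] = 1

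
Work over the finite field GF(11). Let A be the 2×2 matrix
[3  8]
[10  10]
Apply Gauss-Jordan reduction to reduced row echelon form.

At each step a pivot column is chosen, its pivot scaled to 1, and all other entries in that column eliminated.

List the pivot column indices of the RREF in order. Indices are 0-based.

pivot columns: 0, 1

pivot(0,0)=3: scale R0 → (1, 10)
  clear (1,0): R1 −= (10)R0 → (0, 9)
pivot(1,1)=9: scale R1 → (0, 1)
  clear (0,1): R0 −= (10)R1 → (1, 0)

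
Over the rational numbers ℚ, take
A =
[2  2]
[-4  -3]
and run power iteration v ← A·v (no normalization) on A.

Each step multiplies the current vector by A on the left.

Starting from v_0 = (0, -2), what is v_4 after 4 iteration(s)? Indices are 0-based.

v_4 = (-12, 14)

v_0 = (0, -2).
v_1 = A·v_0 = (-4, 6).
v_2 = A·v_1 = (4, -2).
v_3 = A·v_2 = (4, -10).
v_4 = A·v_3 = (-12, 14).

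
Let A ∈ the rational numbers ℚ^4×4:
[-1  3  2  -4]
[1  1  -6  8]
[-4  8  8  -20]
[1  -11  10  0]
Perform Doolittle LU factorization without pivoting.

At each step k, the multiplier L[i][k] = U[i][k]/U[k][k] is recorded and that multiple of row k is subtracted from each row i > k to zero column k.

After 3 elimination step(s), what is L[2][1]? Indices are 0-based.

[col 0] pivot -1
  R1 -= -1*R0 → (0, 4, -4, 4)  (L[1][0] := -1)
  R2 -= 4*R0 → (0, -4, 0, -4)  (L[2][0] := 4)
  R3 -= -1*R0 → (0, -8, 12, -4)  (L[3][0] := -1)
[col 1] pivot 4
  R2 -= -1*R1 → (0, 0, -4, 0)  (L[2][1] := -1)
  R3 -= -2*R1 → (0, 0, 4, 4)  (L[3][1] := -2)
[col 2] pivot -4
  R3 -= -1*R2 → (0, 0, 0, 4)  (L[3][2] := -1)

L[2][1] = -1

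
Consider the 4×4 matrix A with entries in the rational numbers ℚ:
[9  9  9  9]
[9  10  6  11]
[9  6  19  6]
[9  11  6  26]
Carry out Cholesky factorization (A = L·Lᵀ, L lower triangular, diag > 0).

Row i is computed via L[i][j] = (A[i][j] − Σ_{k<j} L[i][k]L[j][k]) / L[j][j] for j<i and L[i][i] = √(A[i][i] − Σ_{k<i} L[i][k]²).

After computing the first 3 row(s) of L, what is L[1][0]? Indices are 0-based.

L[1][0] = 3

Step 1: L[0][0] = √(9) = 3.
  L[1][0] = (9) / L[0][0] = 3.
Step 2: L[1][1] = √(1) = 1.
  L[2][0] = (9) / L[0][0] = 3.
  L[2][1] = (-3) / L[1][1] = -3.
Step 3: L[2][2] = √(1) = 1.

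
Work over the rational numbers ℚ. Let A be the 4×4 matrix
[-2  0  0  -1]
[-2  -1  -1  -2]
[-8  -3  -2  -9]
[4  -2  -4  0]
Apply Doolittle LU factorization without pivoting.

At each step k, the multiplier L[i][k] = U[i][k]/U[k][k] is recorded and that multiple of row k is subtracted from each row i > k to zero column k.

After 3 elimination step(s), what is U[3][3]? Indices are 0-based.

k=0: U[0][0]=-2
  eliminate (1,0): mult=1, new row 1: (0, -1, -1, -1); set L[1][0]=1
  eliminate (2,0): mult=4, new row 2: (0, -3, -2, -5); set L[2][0]=4
  eliminate (3,0): mult=-2, new row 3: (0, -2, -4, -2); set L[3][0]=-2
k=1: U[1][1]=-1
  eliminate (2,1): mult=3, new row 2: (0, 0, 1, -2); set L[2][1]=3
  eliminate (3,1): mult=2, new row 3: (0, 0, -2, 0); set L[3][1]=2
k=2: U[2][2]=1
  eliminate (3,2): mult=-2, new row 3: (0, 0, 0, -4); set L[3][2]=-2

U[3][3] = -4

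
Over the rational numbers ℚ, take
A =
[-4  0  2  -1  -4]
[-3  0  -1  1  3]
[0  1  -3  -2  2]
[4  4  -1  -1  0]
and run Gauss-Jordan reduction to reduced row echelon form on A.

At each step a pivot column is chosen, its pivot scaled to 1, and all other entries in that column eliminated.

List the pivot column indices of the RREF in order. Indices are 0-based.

pivot columns: 0, 1, 2, 3

[1] R0 /= -4  ⇒  (1, 0, -1/2, 1/4, 1)
     R1 -= -3·R0  ⇒  (0, 0, -5/2, 7/4, 6)
     R3 -= 4·R0  ⇒  (0, 4, 1, -2, -4)
[2] R1 <-> R2
[2] R1 /= 1  ⇒  (0, 1, -3, -2, 2)
     R3 -= 4·R1  ⇒  (0, 0, 13, 6, -12)
[3] R2 /= -5/2  ⇒  (0, 0, 1, -7/10, -12/5)
     R0 -= -1/2·R2  ⇒  (1, 0, 0, -1/10, -1/5)
     R1 -= -3·R2  ⇒  (0, 1, 0, -41/10, -26/5)
     R3 -= 13·R2  ⇒  (0, 0, 0, 151/10, 96/5)
[4] R3 /= 151/10  ⇒  (0, 0, 0, 1, 192/151)
     R0 -= -1/10·R3  ⇒  (1, 0, 0, 0, -11/151)
     R1 -= -41/10·R3  ⇒  (0, 1, 0, 0, 2/151)
     R2 -= -7/10·R3  ⇒  (0, 0, 1, 0, -228/151)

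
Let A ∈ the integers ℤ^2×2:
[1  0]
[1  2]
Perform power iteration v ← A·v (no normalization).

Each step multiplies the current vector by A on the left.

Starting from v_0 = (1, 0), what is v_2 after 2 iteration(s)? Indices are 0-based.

v_0 = (1, 0).
v_1 = A·v_0 = (1, 1).
v_2 = A·v_1 = (1, 3).

v_2 = (1, 3)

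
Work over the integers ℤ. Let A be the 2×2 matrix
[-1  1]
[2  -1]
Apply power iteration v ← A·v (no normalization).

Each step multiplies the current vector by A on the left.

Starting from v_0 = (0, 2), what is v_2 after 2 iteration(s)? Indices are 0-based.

v_0 = (0, 2).
v_1 = A·v_0 = (2, -2).
v_2 = A·v_1 = (-4, 6).

v_2 = (-4, 6)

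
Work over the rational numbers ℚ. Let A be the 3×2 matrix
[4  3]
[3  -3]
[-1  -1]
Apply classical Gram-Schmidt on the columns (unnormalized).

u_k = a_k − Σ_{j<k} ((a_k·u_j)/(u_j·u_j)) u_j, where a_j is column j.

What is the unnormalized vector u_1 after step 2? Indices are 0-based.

u_1 = (31/13, -45/13, -11/13)

Step 1: u_0 = a_0 = (4, 3, -1).
Step 2: u_1 = a_1 − (2/13)·u_0 = (31/13, -45/13, -11/13).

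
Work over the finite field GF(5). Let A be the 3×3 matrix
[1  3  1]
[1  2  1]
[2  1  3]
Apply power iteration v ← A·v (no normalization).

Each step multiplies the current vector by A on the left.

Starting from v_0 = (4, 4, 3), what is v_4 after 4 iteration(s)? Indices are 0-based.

v_4 = (2, 1, 2)

v_0 = (4, 4, 3).
v_1 = A·v_0 = (4, 0, 1).
v_2 = A·v_1 = (0, 0, 1).
v_3 = A·v_2 = (1, 1, 3).
v_4 = A·v_3 = (2, 1, 2).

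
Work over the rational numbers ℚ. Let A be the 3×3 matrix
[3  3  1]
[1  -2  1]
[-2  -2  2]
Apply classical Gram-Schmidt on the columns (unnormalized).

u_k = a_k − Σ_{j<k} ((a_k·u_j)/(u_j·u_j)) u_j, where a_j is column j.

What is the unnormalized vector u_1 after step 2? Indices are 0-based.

Step 1: u_0 = a_0 = (3, 1, -2).
Step 2: u_1 = a_1 − (11/14)·u_0 = (9/14, -39/14, -3/7).

u_1 = (9/14, -39/14, -3/7)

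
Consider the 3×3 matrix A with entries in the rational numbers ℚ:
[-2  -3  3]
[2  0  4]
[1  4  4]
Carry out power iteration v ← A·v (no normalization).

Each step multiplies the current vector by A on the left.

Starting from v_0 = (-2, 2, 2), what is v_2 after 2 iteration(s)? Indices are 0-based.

v_0 = (-2, 2, 2).
v_1 = A·v_0 = (4, 4, 14).
v_2 = A·v_1 = (22, 64, 76).

v_2 = (22, 64, 76)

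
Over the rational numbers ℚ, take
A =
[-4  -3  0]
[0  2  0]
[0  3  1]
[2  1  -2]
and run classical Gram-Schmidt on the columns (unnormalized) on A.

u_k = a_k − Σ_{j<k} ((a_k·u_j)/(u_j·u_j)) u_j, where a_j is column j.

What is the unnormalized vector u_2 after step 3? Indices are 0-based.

Step 1: u_0 = a_0 = (-4, 0, 0, 2).
Step 2: u_1 = a_1 − (7/10)·u_0 = (-1/5, 2, 3, -2/5).
Step 3: u_2 = a_2 − (-1/5)·u_0 − (19/66)·u_1 = (-49/66, -19/33, 3/22, -49/33).

u_2 = (-49/66, -19/33, 3/22, -49/33)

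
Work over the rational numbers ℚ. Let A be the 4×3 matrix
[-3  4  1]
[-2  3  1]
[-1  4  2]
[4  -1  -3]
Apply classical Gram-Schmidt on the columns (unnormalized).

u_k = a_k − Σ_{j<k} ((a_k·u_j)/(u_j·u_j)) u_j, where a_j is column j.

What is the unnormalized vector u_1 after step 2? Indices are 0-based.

u_1 = (7/5, 19/15, 47/15, 37/15)

Step 1: u_0 = a_0 = (-3, -2, -1, 4).
Step 2: u_1 = a_1 − (-13/15)·u_0 = (7/5, 19/15, 47/15, 37/15).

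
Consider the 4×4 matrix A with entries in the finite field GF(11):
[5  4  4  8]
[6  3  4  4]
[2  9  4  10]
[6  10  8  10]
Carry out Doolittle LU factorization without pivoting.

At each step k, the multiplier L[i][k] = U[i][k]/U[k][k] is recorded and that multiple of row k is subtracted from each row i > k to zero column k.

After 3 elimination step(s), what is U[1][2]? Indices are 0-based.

U[1][2] = 8

[col 0] pivot 5
  R1 -= 10*R0 → (0, 7, 8, 1)  (L[1][0] := 10)
  R2 -= 7*R0 → (0, 3, 9, 9)  (L[2][0] := 7)
  R3 -= 10*R0 → (0, 3, 1, 7)  (L[3][0] := 10)
[col 1] pivot 7
  R2 -= 2*R1 → (0, 0, 4, 7)  (L[2][1] := 2)
  R3 -= 2*R1 → (0, 0, 7, 5)  (L[3][1] := 2)
[col 2] pivot 4
  R3 -= 10*R2 → (0, 0, 0, 1)  (L[3][2] := 10)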